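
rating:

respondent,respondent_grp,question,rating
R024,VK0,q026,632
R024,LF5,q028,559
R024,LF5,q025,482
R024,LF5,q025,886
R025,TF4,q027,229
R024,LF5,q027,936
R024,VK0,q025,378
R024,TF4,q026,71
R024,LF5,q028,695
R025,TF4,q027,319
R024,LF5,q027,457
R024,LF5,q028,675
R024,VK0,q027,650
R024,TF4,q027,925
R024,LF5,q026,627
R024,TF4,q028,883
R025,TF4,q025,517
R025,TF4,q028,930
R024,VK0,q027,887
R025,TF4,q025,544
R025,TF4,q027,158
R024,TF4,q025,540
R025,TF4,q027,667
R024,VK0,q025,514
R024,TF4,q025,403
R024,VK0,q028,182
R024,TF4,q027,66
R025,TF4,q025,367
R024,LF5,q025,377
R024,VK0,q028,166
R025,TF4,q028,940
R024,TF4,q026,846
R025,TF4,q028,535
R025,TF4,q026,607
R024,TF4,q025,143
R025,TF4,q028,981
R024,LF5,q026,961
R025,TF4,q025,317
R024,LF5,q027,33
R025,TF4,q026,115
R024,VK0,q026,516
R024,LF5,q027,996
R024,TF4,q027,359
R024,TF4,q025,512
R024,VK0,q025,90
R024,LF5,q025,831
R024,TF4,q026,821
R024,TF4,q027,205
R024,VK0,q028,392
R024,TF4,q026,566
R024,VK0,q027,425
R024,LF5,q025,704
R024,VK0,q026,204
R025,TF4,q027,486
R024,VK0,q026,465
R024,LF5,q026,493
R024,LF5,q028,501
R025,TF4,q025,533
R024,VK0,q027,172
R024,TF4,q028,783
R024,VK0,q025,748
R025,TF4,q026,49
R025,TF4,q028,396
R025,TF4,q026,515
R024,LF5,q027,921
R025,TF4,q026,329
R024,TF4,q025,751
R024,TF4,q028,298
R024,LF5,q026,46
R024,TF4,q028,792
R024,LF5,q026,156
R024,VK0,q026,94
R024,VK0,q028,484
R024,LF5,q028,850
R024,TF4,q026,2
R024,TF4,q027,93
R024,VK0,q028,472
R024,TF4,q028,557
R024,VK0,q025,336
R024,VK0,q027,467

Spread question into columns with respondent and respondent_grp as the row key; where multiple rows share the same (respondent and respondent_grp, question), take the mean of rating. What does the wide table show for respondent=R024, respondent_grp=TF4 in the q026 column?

461.20

Rows with respondent=R024, respondent_grp=TF4 and question=q026: rating values are 71, 846, 821, 566, 2.
(71 + 846 + 821 + 566 + 2) / 5 = 461.20.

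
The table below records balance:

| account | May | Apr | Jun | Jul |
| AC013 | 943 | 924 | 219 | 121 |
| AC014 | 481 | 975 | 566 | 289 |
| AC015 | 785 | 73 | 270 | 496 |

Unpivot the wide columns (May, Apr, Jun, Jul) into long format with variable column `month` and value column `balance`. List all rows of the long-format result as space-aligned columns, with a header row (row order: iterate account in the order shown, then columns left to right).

Each (account, column) pair becomes one row: 3 × 4 = 12 rows.
For example, (AC013, May) → balance=943.

account  month  balance
AC013    May    943    
AC013    Apr    924    
AC013    Jun    219    
AC013    Jul    121    
AC014    May    481    
AC014    Apr    975    
AC014    Jun    566    
AC014    Jul    289    
AC015    May    785    
AC015    Apr    73     
AC015    Jun    270    
AC015    Jul    496    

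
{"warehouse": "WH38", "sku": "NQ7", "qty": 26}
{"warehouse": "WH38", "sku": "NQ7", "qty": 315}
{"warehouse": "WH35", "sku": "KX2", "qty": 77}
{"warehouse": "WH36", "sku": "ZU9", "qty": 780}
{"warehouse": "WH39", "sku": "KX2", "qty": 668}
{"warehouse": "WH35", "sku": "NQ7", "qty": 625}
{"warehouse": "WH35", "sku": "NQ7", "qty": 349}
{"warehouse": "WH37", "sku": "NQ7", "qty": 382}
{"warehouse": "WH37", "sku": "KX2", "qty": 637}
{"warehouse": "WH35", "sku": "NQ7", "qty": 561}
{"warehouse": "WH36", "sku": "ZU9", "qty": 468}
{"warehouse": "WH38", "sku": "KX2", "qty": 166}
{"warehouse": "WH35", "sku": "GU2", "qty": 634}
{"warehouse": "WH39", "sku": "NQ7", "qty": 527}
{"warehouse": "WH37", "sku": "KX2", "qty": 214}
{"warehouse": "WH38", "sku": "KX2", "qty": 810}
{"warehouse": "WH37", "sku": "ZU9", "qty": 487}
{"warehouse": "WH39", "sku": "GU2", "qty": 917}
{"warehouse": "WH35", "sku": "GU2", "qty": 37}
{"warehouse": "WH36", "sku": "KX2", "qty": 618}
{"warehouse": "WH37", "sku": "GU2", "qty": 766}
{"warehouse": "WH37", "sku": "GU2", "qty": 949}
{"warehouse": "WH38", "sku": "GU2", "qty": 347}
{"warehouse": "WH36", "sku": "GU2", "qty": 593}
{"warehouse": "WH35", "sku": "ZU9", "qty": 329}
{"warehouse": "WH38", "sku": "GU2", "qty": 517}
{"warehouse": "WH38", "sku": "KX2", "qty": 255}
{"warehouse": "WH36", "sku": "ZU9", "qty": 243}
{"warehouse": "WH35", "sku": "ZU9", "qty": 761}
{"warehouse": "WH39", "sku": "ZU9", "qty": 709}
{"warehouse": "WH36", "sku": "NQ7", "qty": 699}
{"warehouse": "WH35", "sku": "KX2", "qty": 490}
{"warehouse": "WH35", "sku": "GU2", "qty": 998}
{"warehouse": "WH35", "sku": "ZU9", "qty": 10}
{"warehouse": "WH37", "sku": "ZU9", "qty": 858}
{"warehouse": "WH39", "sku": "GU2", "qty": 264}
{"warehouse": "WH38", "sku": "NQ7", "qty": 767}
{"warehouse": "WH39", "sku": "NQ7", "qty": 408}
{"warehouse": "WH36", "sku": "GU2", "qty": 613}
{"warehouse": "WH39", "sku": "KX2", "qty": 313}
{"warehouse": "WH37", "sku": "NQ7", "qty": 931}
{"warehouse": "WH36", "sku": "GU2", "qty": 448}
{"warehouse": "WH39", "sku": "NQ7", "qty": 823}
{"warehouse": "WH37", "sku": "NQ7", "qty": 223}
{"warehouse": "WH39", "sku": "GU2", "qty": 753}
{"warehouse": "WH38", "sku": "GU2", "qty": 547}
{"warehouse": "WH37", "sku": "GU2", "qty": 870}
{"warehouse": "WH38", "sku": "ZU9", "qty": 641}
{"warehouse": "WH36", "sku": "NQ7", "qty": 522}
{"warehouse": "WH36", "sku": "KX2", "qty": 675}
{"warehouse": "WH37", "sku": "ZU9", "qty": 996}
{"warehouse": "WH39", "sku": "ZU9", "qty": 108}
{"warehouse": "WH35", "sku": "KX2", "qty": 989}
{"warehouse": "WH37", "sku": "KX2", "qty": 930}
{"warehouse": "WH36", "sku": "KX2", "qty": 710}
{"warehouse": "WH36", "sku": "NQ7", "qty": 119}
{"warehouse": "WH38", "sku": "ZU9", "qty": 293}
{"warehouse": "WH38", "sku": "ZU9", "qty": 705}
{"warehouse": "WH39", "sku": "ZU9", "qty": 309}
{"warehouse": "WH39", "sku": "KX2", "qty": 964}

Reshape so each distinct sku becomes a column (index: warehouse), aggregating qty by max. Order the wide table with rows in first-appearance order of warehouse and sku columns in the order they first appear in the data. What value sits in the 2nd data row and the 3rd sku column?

With rows in first-appearance order of warehouse, row 2 is warehouse=WH35. sku columns in first-appearance order: NQ7, KX2, ZU9, GU2; column 3 is ZU9.
Long rows with warehouse=WH35, sku=ZU9: max(329, 761, 10) = 761.

761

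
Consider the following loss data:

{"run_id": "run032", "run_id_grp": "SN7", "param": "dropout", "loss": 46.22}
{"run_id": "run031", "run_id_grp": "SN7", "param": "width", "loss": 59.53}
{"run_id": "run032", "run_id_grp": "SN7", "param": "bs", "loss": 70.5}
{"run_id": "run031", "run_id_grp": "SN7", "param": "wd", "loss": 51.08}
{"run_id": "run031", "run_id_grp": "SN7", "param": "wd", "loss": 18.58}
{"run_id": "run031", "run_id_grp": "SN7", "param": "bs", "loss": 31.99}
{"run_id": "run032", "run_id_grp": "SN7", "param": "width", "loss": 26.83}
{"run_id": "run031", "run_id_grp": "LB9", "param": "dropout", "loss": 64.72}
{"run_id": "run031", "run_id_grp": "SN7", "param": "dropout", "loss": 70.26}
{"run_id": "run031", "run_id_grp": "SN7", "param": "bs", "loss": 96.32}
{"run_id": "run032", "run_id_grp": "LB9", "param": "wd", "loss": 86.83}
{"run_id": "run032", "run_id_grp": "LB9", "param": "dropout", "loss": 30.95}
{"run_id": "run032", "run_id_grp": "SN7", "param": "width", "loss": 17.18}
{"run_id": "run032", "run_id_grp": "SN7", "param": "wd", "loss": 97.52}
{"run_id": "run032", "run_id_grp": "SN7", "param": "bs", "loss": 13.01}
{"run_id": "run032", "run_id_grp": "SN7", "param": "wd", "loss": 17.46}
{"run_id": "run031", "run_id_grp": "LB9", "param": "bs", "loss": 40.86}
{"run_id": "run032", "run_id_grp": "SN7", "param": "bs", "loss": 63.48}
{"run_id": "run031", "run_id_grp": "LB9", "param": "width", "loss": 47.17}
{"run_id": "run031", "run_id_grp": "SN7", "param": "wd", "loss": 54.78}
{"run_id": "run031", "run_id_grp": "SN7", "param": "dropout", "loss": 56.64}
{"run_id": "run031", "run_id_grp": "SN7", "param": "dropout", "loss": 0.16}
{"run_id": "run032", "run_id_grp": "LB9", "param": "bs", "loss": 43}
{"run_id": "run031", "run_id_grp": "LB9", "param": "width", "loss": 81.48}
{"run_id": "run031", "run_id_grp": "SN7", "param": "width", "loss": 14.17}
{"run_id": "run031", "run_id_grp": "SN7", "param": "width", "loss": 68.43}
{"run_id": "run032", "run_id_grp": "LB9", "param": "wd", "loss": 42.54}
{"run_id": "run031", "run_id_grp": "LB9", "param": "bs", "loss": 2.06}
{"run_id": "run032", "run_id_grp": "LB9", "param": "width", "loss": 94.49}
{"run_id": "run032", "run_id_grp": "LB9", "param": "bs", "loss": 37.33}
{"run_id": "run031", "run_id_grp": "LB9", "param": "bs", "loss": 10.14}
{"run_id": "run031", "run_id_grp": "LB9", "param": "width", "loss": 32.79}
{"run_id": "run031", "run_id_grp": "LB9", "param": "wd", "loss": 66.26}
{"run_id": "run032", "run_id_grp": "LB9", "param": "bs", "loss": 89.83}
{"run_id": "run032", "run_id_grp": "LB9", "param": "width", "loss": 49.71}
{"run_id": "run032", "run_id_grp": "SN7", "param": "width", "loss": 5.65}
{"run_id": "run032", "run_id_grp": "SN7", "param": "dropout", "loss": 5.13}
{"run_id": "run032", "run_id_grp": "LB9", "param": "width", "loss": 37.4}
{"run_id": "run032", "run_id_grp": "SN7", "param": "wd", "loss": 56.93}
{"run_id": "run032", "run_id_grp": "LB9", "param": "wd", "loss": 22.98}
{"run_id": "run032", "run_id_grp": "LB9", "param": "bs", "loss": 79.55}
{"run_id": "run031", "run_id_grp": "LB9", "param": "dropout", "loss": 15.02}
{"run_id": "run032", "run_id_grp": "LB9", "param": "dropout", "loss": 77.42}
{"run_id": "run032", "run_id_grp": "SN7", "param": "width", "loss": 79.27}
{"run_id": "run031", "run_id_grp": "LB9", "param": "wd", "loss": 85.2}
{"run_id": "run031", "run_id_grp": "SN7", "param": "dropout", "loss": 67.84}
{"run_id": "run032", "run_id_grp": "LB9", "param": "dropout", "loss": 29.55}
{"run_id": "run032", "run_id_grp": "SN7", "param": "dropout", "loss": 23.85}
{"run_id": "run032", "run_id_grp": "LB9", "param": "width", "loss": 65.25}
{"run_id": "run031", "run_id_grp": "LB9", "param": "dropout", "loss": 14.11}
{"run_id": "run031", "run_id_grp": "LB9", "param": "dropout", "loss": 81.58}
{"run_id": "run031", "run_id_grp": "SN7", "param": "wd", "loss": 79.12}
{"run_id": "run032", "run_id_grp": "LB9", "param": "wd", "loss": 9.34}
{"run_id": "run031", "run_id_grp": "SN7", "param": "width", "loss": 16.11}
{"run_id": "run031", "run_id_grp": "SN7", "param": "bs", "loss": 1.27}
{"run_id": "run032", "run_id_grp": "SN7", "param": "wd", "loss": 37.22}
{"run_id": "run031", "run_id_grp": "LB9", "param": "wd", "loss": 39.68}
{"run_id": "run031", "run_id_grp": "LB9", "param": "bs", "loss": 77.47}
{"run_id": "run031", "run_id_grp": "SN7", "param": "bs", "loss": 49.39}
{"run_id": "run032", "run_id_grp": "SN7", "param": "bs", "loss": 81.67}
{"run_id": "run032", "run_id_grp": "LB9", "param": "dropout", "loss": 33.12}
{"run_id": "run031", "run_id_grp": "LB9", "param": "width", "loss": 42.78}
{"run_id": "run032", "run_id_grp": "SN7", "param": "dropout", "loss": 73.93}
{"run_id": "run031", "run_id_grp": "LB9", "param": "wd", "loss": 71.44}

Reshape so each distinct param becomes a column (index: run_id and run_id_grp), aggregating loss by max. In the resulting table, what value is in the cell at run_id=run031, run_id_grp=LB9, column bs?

Rows with run_id=run031, run_id_grp=LB9 and param=bs: loss values are 40.86, 2.06, 10.14, 77.47.
max(40.86, 2.06, 10.14, 77.47) = 77.47.

77.47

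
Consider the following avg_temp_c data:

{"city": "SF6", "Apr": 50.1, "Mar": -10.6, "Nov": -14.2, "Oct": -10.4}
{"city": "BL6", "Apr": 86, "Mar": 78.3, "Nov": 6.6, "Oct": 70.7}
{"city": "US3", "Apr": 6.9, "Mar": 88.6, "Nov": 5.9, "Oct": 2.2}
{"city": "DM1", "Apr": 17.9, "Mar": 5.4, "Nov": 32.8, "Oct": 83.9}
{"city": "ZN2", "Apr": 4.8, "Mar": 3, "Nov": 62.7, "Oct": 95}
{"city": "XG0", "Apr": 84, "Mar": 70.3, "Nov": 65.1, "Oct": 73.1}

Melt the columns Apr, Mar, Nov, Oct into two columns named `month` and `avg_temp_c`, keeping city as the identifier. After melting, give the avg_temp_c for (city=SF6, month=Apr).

Unpivoting turns each (city, wide-column) pair into one long row.
The wide cell at row SF6, column Apr holds 50.1, so the long row (SF6, Apr) has avg_temp_c=50.1.

50.1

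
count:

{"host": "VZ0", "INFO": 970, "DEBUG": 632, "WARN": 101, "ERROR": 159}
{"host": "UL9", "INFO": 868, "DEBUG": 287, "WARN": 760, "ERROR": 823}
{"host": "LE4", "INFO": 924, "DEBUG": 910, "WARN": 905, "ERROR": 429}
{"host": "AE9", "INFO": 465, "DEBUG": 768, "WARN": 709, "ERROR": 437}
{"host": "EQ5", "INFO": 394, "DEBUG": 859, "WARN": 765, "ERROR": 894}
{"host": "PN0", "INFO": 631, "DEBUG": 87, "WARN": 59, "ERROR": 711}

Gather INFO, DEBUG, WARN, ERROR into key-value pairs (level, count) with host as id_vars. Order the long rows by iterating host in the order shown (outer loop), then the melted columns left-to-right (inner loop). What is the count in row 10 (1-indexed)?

24 rows total (6 × 4). Row 10: index ⌊(10-1)/4⌋ = 2 into host → LE4; (10-1) mod 4 = 1 into the melted columns → DEBUG.
So row 10 is (LE4, DEBUG, 910); count = 910.

910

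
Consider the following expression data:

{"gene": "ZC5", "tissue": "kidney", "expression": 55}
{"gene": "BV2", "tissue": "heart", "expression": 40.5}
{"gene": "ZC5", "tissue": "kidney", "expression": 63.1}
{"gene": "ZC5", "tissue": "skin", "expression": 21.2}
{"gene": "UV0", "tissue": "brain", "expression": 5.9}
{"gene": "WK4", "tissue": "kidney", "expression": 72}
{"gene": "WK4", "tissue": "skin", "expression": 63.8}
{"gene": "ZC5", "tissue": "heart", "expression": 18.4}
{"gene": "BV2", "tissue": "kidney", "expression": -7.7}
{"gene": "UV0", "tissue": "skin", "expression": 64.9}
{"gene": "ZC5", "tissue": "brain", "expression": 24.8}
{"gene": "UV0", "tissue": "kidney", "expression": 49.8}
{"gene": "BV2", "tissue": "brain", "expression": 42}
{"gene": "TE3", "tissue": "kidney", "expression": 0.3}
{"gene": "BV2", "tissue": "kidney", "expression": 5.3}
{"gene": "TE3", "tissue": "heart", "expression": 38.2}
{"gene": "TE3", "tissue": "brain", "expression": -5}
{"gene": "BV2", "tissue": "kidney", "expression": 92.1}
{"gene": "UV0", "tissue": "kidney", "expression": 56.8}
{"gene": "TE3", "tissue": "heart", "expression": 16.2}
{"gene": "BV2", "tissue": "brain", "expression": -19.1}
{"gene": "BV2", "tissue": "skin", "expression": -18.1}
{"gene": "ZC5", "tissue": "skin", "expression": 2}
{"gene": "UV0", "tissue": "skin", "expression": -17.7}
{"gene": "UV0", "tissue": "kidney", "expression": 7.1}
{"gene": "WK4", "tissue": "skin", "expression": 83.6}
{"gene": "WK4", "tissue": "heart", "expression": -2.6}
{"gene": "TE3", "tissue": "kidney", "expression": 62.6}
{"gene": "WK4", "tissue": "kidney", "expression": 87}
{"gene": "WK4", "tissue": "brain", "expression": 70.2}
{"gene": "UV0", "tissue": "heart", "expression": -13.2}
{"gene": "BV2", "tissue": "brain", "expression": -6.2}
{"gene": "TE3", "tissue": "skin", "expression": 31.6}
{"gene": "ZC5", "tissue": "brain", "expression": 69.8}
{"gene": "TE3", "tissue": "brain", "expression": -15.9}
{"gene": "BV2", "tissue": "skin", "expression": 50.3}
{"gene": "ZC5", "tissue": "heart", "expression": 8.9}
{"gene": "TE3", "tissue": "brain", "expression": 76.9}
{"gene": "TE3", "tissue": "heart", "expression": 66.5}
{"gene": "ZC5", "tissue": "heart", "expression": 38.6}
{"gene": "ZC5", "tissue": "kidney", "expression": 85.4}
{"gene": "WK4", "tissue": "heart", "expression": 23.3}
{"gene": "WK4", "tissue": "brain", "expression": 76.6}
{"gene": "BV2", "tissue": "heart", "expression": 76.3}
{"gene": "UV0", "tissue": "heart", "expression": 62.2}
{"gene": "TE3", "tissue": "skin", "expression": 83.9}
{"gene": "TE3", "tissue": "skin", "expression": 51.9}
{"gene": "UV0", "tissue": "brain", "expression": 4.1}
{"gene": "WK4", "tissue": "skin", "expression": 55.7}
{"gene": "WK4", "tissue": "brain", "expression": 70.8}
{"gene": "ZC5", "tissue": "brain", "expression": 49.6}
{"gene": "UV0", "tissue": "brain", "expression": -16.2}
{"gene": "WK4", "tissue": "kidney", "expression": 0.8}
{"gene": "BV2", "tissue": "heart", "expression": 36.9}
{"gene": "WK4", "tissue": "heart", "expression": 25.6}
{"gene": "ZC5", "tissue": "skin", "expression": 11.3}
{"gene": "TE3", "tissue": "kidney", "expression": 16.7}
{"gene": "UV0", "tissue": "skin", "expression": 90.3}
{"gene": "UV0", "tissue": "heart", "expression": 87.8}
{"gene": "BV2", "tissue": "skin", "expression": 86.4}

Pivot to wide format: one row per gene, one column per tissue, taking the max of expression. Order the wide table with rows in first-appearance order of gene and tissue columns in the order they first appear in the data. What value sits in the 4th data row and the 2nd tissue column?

With rows in first-appearance order of gene, row 4 is gene=WK4. tissue columns in first-appearance order: kidney, heart, skin, brain; column 2 is heart.
Long rows with gene=WK4, tissue=heart: max(-2.6, 23.3, 25.6) = 25.6.

25.6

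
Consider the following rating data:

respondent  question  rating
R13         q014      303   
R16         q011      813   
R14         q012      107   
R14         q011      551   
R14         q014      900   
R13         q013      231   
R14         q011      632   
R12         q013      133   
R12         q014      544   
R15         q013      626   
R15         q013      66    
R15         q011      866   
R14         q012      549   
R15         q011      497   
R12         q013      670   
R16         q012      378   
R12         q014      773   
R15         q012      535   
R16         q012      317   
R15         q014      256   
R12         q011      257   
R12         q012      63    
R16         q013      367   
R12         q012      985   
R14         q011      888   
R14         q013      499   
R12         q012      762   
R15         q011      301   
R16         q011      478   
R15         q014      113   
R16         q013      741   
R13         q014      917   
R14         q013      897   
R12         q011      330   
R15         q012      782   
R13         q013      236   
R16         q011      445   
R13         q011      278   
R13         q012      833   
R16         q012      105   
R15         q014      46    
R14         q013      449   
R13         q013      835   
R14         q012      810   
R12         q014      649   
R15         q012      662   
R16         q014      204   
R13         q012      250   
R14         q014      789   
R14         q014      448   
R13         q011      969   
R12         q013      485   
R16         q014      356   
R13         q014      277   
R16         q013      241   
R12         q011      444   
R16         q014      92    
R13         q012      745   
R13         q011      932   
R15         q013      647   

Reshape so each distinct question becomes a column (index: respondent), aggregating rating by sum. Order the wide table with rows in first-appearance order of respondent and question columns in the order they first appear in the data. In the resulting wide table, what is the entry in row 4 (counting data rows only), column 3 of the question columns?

1810

With rows in first-appearance order of respondent, row 4 is respondent=R12. question columns in first-appearance order: q014, q011, q012, q013; column 3 is q012.
Long rows with respondent=R12, question=q012: 63 + 985 + 762 = 1810.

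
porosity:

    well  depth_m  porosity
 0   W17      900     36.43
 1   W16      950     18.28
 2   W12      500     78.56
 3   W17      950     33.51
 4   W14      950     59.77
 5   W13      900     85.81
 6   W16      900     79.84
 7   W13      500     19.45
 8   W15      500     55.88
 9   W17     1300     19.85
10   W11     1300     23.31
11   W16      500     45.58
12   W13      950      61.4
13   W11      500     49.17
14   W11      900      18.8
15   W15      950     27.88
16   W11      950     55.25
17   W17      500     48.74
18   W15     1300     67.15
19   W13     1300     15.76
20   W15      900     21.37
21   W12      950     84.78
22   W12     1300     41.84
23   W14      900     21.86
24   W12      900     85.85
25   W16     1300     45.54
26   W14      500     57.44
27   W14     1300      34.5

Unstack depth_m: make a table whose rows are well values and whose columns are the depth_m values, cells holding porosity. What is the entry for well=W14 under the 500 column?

57.44

Wide layout: rows indexed by well, columns are the 4 distinct depth_m values (900, 950, 500, 1300).
Cell (well=W14, depth_m=500) draws from the long row where well=W14 and depth_m=500, which has porosity=57.44.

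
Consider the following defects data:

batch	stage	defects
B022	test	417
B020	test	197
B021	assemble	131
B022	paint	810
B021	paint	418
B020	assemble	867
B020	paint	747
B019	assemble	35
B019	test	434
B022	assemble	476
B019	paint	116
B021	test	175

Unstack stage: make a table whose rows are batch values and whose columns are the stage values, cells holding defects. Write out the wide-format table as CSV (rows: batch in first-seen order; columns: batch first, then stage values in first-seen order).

Columns: batch plus the 3 distinct stage values (test, assemble, paint).
For example, row B022 column test takes defects=417 from the long row (B022, test).

batch,test,assemble,paint
B022,417,476,810
B020,197,867,747
B021,175,131,418
B019,434,35,116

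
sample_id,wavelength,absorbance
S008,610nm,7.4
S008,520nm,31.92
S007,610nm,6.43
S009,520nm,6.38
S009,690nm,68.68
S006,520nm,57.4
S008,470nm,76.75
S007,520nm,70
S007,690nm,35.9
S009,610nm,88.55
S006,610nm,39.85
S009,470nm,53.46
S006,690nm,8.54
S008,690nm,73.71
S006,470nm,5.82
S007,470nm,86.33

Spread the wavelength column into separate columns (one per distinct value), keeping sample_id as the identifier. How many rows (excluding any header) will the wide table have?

4

4 distinct sample_id values → 4 rows.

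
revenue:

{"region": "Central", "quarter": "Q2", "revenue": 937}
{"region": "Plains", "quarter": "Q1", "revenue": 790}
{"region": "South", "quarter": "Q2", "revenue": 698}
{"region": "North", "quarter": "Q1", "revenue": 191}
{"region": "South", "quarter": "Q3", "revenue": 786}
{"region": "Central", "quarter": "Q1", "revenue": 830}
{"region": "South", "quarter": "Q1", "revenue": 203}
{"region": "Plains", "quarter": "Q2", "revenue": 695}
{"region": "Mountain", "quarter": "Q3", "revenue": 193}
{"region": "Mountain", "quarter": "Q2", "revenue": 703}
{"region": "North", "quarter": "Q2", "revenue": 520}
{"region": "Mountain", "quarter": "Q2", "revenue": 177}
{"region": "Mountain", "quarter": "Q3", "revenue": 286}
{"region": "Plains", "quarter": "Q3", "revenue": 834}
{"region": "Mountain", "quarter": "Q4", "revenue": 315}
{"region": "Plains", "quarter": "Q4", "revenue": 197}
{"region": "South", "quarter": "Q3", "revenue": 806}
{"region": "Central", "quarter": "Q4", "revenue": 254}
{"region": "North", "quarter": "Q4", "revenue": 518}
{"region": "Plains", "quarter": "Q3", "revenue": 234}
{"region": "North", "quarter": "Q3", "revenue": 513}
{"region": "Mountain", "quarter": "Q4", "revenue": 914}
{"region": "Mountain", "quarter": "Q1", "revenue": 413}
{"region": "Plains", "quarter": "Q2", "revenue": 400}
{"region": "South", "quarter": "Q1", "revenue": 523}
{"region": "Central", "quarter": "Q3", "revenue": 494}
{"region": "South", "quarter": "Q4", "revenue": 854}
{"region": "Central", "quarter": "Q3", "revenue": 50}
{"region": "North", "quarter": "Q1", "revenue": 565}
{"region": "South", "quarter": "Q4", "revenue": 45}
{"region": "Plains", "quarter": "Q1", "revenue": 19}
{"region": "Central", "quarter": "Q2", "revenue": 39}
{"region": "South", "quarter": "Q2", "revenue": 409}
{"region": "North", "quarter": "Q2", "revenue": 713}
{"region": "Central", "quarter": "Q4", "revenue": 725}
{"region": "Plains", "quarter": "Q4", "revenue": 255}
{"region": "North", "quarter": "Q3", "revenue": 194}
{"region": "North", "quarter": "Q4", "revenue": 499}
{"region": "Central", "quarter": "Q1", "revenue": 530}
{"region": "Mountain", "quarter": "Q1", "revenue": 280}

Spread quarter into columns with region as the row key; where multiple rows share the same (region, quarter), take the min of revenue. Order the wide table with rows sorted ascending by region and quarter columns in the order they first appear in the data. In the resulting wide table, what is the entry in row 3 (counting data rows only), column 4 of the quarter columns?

With rows sorted ascending by region, row 3 is region=North. quarter columns in first-appearance order: Q2, Q1, Q3, Q4; column 4 is Q4.
Long rows with region=North, quarter=Q4: min(518, 499) = 499.

499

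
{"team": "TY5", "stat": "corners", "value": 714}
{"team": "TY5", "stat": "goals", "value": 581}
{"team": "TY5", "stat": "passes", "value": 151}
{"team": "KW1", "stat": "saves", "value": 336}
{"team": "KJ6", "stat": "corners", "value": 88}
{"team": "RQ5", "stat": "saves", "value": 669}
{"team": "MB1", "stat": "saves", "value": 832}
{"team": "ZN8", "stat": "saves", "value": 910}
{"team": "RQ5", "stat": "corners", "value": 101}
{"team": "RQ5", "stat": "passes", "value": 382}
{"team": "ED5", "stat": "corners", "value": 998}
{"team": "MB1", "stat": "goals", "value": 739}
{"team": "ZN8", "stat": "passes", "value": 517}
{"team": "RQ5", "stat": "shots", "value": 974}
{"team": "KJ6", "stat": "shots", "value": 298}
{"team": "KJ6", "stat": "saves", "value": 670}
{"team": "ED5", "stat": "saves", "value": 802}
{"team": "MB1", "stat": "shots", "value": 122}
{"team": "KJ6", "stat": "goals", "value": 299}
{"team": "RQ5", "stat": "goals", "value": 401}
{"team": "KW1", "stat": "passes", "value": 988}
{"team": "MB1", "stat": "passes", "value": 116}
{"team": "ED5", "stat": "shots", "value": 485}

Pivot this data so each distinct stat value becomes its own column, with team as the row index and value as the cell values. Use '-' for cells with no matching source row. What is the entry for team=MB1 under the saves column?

832

The long row with team=MB1, stat=saves has value=832.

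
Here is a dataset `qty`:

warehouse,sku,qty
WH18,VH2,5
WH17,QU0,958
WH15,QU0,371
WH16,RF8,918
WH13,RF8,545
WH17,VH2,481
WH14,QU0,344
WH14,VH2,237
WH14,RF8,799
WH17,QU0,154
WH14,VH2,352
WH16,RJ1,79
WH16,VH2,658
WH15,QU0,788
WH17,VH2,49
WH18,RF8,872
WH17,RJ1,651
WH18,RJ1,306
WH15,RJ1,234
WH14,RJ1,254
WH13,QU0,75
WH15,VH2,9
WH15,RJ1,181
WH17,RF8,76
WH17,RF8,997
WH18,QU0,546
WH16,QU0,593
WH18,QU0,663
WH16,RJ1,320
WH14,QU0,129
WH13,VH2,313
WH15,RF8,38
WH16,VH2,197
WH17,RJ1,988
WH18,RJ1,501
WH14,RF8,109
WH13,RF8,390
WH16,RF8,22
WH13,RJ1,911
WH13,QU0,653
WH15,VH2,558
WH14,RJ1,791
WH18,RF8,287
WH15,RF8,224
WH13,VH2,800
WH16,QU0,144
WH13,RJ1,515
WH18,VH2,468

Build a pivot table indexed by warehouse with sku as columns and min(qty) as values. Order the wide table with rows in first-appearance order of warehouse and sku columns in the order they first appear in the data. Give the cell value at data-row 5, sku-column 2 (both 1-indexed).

With rows in first-appearance order of warehouse, row 5 is warehouse=WH13. sku columns in first-appearance order: VH2, QU0, RF8, RJ1; column 2 is QU0.
Long rows with warehouse=WH13, sku=QU0: min(75, 653) = 75.

75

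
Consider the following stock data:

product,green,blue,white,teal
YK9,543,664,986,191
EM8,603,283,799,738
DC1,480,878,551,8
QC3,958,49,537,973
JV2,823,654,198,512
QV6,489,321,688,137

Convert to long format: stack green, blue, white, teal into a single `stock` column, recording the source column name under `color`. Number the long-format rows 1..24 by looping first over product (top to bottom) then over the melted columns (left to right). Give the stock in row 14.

24 rows total (6 × 4). Row 14: index ⌊(14-1)/4⌋ = 3 into product → QC3; (14-1) mod 4 = 1 into the melted columns → blue.
So row 14 is (QC3, blue, 49); stock = 49.

49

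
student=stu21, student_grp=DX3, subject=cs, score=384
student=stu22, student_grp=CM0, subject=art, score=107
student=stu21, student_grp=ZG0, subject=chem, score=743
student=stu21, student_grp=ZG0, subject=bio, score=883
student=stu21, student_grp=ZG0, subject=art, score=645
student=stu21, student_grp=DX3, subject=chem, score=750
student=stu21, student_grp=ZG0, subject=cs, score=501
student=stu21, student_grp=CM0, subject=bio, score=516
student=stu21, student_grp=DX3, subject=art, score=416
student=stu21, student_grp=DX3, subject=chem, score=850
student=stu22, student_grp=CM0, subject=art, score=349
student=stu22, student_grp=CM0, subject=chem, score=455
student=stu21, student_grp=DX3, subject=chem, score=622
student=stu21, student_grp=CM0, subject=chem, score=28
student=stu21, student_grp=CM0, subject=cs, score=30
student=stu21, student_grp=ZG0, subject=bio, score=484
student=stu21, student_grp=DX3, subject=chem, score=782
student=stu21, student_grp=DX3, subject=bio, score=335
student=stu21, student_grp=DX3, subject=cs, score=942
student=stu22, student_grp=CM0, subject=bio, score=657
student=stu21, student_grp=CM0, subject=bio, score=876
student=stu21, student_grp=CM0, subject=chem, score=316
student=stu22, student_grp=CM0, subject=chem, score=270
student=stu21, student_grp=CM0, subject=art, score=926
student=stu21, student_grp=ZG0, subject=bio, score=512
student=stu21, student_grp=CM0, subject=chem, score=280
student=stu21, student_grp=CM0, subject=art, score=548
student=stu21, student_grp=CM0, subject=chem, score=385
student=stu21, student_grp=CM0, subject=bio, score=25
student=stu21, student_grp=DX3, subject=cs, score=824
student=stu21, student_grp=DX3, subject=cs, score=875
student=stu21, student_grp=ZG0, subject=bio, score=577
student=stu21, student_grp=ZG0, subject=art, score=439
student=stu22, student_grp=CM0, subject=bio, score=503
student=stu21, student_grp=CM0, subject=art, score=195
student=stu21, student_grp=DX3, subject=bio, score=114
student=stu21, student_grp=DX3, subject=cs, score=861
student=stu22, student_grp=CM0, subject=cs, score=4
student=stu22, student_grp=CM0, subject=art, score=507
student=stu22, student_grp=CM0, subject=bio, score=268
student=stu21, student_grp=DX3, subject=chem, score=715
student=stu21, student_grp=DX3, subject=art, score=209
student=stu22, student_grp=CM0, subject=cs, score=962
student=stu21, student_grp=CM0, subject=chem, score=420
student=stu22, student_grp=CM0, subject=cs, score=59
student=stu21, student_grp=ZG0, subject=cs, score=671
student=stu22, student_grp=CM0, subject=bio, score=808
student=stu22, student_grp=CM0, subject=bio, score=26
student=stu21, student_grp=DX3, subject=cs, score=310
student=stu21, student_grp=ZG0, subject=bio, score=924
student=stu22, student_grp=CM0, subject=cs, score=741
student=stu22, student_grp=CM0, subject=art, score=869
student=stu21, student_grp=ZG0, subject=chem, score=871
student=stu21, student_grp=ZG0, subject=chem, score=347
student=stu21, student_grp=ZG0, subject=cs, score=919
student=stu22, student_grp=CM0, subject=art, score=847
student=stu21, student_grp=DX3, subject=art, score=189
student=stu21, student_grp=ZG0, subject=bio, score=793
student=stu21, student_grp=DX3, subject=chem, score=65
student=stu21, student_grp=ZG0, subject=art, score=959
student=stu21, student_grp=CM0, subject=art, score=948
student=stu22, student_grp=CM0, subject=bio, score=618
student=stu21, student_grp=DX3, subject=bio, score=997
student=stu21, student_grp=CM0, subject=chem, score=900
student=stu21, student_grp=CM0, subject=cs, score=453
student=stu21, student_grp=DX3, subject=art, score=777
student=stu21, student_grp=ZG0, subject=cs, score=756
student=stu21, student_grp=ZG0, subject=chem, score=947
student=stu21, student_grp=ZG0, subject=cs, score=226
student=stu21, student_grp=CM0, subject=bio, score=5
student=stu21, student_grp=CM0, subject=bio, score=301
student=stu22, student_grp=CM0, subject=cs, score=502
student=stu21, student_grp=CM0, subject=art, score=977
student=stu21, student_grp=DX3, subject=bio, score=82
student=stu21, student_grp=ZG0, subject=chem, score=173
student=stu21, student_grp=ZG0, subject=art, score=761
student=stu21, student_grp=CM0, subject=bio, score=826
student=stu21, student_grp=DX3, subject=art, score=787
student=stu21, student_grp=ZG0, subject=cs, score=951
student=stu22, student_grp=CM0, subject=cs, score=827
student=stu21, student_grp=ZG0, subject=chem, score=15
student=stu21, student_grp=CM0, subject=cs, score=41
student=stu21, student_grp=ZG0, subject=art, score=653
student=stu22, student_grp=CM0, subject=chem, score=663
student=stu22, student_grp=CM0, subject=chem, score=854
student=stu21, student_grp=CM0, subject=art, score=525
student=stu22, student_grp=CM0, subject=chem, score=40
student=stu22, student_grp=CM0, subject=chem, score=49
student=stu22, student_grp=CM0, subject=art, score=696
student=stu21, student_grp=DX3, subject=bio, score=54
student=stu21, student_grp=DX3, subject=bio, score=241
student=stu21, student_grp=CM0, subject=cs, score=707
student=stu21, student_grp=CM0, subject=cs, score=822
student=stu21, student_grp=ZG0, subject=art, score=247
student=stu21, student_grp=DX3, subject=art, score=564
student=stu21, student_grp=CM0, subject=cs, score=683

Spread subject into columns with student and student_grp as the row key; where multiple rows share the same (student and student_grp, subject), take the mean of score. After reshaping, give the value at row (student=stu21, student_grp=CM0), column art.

Rows with student=stu21, student_grp=CM0 and subject=art: score values are 926, 548, 195, 948, 977, 525.
(926 + 548 + 195 + 948 + 977 + 525) / 6 = 686.50.

686.50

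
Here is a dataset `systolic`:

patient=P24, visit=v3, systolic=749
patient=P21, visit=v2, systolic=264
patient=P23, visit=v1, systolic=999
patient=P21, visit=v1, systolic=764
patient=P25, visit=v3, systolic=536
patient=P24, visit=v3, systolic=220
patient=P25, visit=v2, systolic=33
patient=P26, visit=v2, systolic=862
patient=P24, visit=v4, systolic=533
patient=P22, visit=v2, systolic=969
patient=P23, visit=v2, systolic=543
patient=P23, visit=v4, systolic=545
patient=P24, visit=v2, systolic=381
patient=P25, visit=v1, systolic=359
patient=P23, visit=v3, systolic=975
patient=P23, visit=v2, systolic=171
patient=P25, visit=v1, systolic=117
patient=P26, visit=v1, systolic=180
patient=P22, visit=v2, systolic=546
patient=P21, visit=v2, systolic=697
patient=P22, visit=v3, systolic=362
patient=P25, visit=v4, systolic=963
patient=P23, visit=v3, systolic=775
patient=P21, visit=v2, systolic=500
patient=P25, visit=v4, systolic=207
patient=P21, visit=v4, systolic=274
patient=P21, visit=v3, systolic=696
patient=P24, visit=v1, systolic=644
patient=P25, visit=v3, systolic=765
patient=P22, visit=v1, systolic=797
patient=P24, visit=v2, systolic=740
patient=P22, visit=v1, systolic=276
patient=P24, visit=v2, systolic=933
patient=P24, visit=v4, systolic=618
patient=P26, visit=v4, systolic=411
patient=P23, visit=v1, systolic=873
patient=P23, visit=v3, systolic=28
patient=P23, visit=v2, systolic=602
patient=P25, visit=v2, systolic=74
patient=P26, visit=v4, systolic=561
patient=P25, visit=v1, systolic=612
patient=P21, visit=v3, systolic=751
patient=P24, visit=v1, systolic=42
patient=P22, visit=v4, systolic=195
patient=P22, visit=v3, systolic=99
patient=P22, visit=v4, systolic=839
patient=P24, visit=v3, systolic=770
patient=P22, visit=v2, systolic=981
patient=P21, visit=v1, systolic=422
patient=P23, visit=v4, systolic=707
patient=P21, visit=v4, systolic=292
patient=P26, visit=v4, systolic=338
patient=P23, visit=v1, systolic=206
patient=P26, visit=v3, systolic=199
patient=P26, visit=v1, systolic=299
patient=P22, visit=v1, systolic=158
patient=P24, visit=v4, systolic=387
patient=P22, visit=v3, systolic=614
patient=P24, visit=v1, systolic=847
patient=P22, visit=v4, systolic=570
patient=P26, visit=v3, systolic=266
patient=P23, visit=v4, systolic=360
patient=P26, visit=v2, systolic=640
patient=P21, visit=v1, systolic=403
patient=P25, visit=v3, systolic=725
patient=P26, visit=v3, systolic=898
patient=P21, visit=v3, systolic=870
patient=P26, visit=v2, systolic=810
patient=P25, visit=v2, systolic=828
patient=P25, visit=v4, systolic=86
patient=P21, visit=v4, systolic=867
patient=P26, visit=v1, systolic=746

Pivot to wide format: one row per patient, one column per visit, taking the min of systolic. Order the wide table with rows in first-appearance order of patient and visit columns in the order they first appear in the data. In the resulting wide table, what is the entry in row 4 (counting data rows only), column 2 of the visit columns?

33

With rows in first-appearance order of patient, row 4 is patient=P25. visit columns in first-appearance order: v3, v2, v1, v4; column 2 is v2.
Long rows with patient=P25, visit=v2: min(33, 74, 828) = 33.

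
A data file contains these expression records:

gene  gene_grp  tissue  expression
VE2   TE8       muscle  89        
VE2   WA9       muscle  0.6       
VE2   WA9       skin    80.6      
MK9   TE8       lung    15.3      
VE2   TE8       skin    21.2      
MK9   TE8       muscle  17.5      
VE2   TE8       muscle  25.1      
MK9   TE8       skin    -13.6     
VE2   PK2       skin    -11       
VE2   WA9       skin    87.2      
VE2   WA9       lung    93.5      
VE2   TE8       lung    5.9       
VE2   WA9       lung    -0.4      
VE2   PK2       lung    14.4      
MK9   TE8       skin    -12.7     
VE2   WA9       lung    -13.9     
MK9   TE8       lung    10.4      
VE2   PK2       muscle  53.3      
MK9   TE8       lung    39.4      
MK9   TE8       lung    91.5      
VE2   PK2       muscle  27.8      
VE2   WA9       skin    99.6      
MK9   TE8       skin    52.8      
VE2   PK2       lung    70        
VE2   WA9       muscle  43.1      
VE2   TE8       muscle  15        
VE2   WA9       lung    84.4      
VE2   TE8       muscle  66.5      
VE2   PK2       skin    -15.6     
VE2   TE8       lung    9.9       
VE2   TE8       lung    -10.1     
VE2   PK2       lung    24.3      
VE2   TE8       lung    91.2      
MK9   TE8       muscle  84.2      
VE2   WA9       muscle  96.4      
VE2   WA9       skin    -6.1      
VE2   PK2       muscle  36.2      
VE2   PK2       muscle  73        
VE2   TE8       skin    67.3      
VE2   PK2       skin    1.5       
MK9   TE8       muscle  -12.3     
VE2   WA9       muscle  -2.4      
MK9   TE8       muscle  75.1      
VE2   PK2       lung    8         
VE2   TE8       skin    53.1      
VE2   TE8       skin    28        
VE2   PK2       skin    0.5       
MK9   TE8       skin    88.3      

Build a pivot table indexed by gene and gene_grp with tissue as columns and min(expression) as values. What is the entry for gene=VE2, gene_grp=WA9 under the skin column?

-6.1

Rows with gene=VE2, gene_grp=WA9 and tissue=skin: expression values are 80.6, 87.2, 99.6, -6.1.
min(80.6, 87.2, 99.6, -6.1) = -6.1.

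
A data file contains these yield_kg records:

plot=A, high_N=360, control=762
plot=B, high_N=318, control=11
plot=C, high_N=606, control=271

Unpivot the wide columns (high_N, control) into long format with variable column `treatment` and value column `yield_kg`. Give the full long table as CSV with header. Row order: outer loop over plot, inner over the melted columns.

plot,treatment,yield_kg
A,high_N,360
A,control,762
B,high_N,318
B,control,11
C,high_N,606
C,control,271

Each (plot, column) pair becomes one row: 3 × 2 = 6 rows.
For example, (A, high_N) → yield_kg=360.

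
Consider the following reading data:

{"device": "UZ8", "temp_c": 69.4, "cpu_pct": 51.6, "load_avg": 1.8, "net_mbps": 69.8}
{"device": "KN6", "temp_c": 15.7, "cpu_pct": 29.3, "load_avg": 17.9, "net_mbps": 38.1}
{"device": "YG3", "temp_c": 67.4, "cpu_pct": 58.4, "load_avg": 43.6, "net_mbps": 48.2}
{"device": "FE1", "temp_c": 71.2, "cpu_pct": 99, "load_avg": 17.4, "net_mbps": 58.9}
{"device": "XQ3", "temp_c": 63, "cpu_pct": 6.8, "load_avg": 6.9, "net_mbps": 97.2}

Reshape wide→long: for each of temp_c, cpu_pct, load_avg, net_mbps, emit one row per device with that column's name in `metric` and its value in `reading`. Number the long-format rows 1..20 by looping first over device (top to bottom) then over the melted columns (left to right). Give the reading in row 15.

20 rows total (5 × 4). Row 15: index ⌊(15-1)/4⌋ = 3 into device → FE1; (15-1) mod 4 = 2 into the melted columns → load_avg.
So row 15 is (FE1, load_avg, 17.4); reading = 17.4.

17.4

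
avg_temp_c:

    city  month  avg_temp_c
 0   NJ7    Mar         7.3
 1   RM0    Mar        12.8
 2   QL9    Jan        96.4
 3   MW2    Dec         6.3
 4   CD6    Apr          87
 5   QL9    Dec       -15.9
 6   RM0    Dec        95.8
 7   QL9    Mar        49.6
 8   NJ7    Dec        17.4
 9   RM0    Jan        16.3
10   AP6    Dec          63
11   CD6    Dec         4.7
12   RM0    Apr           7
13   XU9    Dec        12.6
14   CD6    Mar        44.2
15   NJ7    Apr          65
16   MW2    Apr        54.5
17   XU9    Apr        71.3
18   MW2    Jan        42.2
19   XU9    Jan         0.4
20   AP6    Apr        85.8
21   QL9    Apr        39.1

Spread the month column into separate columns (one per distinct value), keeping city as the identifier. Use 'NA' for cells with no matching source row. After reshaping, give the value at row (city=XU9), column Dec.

12.6

The long row with city=XU9, month=Dec has avg_temp_c=12.6.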